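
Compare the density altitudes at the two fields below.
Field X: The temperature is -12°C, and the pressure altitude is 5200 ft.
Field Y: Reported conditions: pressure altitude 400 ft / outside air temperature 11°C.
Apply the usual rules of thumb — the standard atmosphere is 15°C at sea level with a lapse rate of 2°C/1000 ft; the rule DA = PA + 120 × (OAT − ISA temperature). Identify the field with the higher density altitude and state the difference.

Field X by 3192 ft

Field X: ISA temp = 4.6°C, deviation -16.6°C, DA = 5200 + 120 × (-16.6) = 3208 ft.
Field Y: ISA temp = 14.2°C, deviation -3.2°C, DA = 400 + 120 × (-3.2) = 16 ft.
Field X is higher by 3208 − 16 = 3192 ft.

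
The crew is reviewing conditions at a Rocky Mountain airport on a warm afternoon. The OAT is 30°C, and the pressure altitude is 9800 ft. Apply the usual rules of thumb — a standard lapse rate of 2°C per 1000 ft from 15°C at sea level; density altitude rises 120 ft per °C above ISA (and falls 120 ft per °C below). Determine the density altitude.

ISA temperature at 9800 ft = 15 − 2 × (9800/1000) = -4.6°C.
ISA deviation = 30 − (-4.6) = +34.6°C.
Density altitude = 9800 + 120 × (34.6) = 9800 + (+4152) = 13952 ft.

13952 ft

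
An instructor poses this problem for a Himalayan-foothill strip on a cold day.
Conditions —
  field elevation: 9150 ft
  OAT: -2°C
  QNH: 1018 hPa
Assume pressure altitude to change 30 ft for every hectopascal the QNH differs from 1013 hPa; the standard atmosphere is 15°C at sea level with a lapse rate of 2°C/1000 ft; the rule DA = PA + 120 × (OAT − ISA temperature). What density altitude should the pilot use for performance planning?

9120 ft

Pressure altitude = 9150 + (1013 − 1018) × 30 = 9150 + (-150) = 9000 ft.
ISA temperature at 9000 ft = 15 − 2 × (9000/1000) = -3°C.
ISA deviation = -2 − (-3) = +1°C.
Density altitude = 9000 + 120 × (1) = 9120 ft.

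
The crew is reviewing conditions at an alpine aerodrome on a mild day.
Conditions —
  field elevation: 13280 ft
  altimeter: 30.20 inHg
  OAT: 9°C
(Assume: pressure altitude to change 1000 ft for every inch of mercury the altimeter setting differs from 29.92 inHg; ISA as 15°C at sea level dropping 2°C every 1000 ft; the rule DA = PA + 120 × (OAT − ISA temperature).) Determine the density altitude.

15400 ft

Pressure altitude = 13280 + (29.92 − 30.20) × 1000 = 13280 + (-280) = 13000 ft.
ISA temperature at 13000 ft = 15 − 2 × (13000/1000) = -11°C.
ISA deviation = 9 − (-11) = +20°C.
Density altitude = 13000 + 120 × (20) = 15400 ft.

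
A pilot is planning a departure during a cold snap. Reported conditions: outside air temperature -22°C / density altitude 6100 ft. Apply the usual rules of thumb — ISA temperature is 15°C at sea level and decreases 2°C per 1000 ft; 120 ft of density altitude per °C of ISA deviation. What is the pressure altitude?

DA = PA + 120 × (OAT − (15 − 2·PA/1000)) = PA + 120·OAT − 1800 + 0.24·PA = 1.24·PA + 120·OAT − 1800.
So 1.24·PA = 6100 − 120 × (-22) + 1800 = 10540.
PA = 10540 / 1.24 = 8500 ft.

8500 ft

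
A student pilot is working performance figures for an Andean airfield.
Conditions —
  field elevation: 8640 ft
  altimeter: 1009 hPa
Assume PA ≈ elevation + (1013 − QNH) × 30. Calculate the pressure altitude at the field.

8760 ft

Pressure correction = (1013 − 1009) × 30 = +120 ft.
Pressure altitude = 8640 + (+120) = 8760 ft.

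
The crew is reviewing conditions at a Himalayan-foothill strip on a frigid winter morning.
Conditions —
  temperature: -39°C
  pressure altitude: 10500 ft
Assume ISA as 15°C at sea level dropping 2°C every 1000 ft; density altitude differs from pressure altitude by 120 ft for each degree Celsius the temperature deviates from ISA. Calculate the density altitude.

6540 ft

ISA temperature at 10500 ft = 15 − 2 × (10500/1000) = -6°C.
ISA deviation = -39 − (-6) = -33°C.
Density altitude = 10500 + 120 × (-33) = 10500 + (-3960) = 6540 ft.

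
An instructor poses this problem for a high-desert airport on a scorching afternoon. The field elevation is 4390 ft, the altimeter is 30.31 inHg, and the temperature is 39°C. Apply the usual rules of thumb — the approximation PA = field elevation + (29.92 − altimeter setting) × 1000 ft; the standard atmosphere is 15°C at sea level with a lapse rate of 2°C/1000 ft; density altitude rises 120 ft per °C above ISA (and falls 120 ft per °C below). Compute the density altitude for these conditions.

Pressure altitude = 4390 + (29.92 − 30.31) × 1000 = 4390 + (-390) = 4000 ft.
ISA temperature at 4000 ft = 15 − 2 × (4000/1000) = 7°C.
ISA deviation = 39 − 7 = +32°C.
Density altitude = 4000 + 120 × (32) = 7840 ft.

7840 ft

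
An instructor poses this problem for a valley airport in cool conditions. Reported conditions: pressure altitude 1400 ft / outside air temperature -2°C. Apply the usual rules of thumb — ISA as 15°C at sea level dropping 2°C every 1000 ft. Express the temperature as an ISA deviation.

ISA-14.2°C

ISA temperature at 1400 ft = 15 − 2 × (1400/1000) = 12.2°C.
Deviation = OAT − ISA = -2 − 12.2 = -14.2°C.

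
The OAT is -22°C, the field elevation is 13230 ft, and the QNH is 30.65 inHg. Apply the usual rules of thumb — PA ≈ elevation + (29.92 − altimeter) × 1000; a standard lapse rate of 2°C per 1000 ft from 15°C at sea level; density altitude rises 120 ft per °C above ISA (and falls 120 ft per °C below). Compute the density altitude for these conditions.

11060 ft

Pressure altitude = 13230 + (29.92 − 30.65) × 1000 = 13230 + (-730) = 12500 ft.
ISA temperature at 12500 ft = 15 − 2 × (12500/1000) = -10°C.
ISA deviation = -22 − (-10) = -12°C.
Density altitude = 12500 + 120 × (-12) = 11060 ft.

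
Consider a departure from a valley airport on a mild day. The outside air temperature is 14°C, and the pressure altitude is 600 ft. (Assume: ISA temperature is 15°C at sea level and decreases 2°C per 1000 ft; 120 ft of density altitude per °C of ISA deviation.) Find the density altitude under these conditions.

ISA temperature at 600 ft = 15 − 2 × (600/1000) = 13.8°C.
ISA deviation = 14 − 13.8 = +0.2°C.
Density altitude = 600 + 120 × (0.2) = 600 + (+24) = 624 ft.

624 ft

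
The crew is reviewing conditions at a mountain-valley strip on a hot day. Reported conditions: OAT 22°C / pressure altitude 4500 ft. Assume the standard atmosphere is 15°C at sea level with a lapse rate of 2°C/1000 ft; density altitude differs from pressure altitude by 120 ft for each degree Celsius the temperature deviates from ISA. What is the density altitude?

6420 ft

ISA temperature at 4500 ft = 15 − 2 × (4500/1000) = 6°C.
ISA deviation = 22 − 6 = +16°C.
Density altitude = 4500 + 120 × (16) = 4500 + (+1920) = 6420 ft.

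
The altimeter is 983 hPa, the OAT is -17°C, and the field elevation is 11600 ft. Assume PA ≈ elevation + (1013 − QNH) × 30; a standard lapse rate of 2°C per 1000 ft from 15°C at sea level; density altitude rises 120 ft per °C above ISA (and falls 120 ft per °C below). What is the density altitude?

Pressure altitude = 11600 + (1013 − 983) × 30 = 11600 + (+900) = 12500 ft.
ISA temperature at 12500 ft = 15 − 2 × (12500/1000) = -10°C.
ISA deviation = -17 − (-10) = -7°C.
Density altitude = 12500 + 120 × (-7) = 11660 ft.

11660 ft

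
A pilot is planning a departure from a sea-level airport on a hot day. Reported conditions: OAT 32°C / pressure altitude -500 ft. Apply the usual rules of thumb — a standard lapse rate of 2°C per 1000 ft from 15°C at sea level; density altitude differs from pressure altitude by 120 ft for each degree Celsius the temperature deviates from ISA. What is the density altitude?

ISA temperature at -500 ft = 15 − 2 × (-500/1000) = 16°C.
ISA deviation = 32 − 16 = +16°C.
Density altitude = -500 + 120 × (16) = -500 + (+1920) = 1420 ft.

1420 ft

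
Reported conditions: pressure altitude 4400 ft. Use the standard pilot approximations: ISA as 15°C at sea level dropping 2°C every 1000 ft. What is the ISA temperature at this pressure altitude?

6.2°C

ISA temperature = 15 − 2 × (4400/1000) = 15 − 8.8 = 6.2°C.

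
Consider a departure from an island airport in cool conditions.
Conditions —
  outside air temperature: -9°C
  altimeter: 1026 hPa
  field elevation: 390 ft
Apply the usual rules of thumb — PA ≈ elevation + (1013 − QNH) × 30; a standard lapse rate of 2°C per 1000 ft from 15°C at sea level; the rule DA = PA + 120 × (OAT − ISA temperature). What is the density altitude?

-2880 ft

Pressure altitude = 390 + (1013 − 1026) × 30 = 390 + (-390) = 0 ft.
ISA temperature at 0 ft = 15 − 2 × (0/1000) = 15°C.
ISA deviation = -9 − 15 = -24°C.
Density altitude = 0 + 120 × (-24) = -2880 ft.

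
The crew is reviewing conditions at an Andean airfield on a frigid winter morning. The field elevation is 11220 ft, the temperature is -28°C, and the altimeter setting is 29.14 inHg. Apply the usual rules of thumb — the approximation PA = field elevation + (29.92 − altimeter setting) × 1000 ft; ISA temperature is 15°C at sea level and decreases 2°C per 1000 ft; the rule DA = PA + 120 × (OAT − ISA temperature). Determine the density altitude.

9720 ft

Pressure altitude = 11220 + (29.92 − 29.14) × 1000 = 11220 + (+780) = 12000 ft.
ISA temperature at 12000 ft = 15 − 2 × (12000/1000) = -9°C.
ISA deviation = -28 − (-9) = -19°C.
Density altitude = 12000 + 120 × (-19) = 9720 ft.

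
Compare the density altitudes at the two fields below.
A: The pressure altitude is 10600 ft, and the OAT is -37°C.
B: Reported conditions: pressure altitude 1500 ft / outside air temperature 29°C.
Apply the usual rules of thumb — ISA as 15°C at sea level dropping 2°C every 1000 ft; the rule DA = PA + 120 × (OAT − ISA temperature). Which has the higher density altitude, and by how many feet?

A by 3364 ft

A: ISA temp = -6.2°C, deviation -30.8°C, DA = 10600 + 120 × (-30.8) = 6904 ft.
B: ISA temp = 12°C, deviation +17°C, DA = 1500 + 120 × 17 = 3540 ft.
A is higher by 6904 − 3540 = 3364 ft.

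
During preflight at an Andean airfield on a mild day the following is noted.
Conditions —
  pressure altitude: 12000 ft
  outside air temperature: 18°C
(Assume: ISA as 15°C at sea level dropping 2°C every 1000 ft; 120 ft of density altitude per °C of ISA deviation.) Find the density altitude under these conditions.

ISA temperature at 12000 ft = 15 − 2 × (12000/1000) = -9°C.
ISA deviation = 18 − (-9) = +27°C.
Density altitude = 12000 + 120 × (27) = 12000 + (+3240) = 15240 ft.

15240 ft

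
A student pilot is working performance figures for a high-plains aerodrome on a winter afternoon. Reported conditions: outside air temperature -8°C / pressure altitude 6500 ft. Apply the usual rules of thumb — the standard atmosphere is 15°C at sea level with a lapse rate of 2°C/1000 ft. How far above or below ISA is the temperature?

ISA temperature at 6500 ft = 15 − 2 × (6500/1000) = 2°C.
Deviation = OAT − ISA = -8 − 2 = -10°C.

ISA-10°C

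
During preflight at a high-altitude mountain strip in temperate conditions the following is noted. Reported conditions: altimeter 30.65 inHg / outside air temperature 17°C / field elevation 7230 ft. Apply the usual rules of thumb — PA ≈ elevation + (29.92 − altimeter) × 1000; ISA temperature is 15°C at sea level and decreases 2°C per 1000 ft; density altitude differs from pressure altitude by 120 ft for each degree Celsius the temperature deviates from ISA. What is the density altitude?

Pressure altitude = 7230 + (29.92 − 30.65) × 1000 = 7230 + (-730) = 6500 ft.
ISA temperature at 6500 ft = 15 − 2 × (6500/1000) = 2°C.
ISA deviation = 17 − 2 = +15°C.
Density altitude = 6500 + 120 × (15) = 8300 ft.

8300 ft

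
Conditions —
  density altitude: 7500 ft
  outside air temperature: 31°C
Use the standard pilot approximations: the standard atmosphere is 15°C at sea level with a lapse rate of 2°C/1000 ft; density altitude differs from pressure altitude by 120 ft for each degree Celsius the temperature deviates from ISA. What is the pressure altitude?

4500 ft

DA = PA + 120 × (OAT − (15 − 2·PA/1000)) = PA + 120·OAT − 1800 + 0.24·PA = 1.24·PA + 120·OAT − 1800.
So 1.24·PA = 7500 − 120 × 31 + 1800 = 5580.
PA = 5580 / 1.24 = 4500 ft.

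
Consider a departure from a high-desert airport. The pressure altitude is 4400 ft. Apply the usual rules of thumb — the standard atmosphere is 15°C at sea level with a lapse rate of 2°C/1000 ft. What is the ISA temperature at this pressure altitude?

ISA temperature = 15 − 2 × (4400/1000) = 15 − 8.8 = 6.2°C.

6.2°C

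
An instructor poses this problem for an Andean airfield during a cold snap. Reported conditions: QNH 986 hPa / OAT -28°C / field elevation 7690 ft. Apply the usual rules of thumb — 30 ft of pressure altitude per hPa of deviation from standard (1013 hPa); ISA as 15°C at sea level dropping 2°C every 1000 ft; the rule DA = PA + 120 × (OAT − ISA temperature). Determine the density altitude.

5380 ft

Pressure altitude = 7690 + (1013 − 986) × 30 = 7690 + (+810) = 8500 ft.
ISA temperature at 8500 ft = 15 − 2 × (8500/1000) = -2°C.
ISA deviation = -28 − (-2) = -26°C.
Density altitude = 8500 + 120 × (-26) = 5380 ft.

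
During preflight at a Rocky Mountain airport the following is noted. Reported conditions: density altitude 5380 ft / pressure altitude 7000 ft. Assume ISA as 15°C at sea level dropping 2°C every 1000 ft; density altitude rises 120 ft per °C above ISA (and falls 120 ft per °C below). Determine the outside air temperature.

Density altitude − pressure altitude = 5380 − 7000 = -1620 ft.
At 120 ft/°C that is an ISA deviation of -1620/120 = -13.5°C.
ISA temperature at 7000 ft = 15 − 2 × (7000/1000) = 1°C.
OAT = ISA + deviation = 1 + (-13.5) = -12.5°C.

-12.5°C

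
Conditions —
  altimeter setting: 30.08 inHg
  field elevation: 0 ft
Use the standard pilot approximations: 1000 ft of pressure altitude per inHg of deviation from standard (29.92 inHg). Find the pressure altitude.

-160 ft

Pressure correction = (29.92 − 30.08) × 1000 = -160 ft.
Pressure altitude = 0 + (-160) = -160 ft.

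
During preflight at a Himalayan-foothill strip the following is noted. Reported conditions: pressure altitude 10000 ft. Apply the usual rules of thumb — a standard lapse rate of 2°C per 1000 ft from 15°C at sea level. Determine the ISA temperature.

ISA temperature = 15 − 2 × (10000/1000) = 15 − 20 = -5°C.

-5°C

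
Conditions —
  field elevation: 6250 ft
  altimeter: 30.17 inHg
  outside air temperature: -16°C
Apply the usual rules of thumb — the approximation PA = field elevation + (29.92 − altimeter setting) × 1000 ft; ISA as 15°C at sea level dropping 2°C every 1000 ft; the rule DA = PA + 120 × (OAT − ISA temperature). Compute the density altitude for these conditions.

3720 ft

Pressure altitude = 6250 + (29.92 − 30.17) × 1000 = 6250 + (-250) = 6000 ft.
ISA temperature at 6000 ft = 15 − 2 × (6000/1000) = 3°C.
ISA deviation = -16 − 3 = -19°C.
Density altitude = 6000 + 120 × (-19) = 3720 ft.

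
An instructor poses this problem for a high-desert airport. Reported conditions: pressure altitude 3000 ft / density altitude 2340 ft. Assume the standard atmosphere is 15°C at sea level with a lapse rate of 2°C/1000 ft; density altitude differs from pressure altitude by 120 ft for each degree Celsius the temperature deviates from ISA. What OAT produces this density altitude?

Density altitude − pressure altitude = 2340 − 3000 = -660 ft.
At 120 ft/°C that is an ISA deviation of -660/120 = -5.5°C.
ISA temperature at 3000 ft = 15 − 2 × (3000/1000) = 9°C.
OAT = ISA + deviation = 9 + (-5.5) = 3.5°C.

3.5°C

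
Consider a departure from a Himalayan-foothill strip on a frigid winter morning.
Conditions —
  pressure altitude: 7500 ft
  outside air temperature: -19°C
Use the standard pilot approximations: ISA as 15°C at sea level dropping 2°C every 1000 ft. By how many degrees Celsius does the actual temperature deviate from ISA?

ISA-19°C

ISA temperature at 7500 ft = 15 − 2 × (7500/1000) = 0°C.
Deviation = OAT − ISA = -19 − 0 = -19°C.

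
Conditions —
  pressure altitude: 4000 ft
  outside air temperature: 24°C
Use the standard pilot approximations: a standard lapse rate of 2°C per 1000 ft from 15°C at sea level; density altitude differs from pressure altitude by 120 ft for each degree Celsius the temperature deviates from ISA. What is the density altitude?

ISA temperature at 4000 ft = 15 − 2 × (4000/1000) = 7°C.
ISA deviation = 24 − 7 = +17°C.
Density altitude = 4000 + 120 × (17) = 4000 + (+2040) = 6040 ft.

6040 ft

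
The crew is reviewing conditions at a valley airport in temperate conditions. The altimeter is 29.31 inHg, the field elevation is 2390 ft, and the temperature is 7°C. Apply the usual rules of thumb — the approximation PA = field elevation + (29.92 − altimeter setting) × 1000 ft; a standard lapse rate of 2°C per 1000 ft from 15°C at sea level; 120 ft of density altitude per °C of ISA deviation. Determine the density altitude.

2760 ft

Pressure altitude = 2390 + (29.92 − 29.31) × 1000 = 2390 + (+610) = 3000 ft.
ISA temperature at 3000 ft = 15 − 2 × (3000/1000) = 9°C.
ISA deviation = 7 − 9 = -2°C.
Density altitude = 3000 + 120 × (-2) = 2760 ft.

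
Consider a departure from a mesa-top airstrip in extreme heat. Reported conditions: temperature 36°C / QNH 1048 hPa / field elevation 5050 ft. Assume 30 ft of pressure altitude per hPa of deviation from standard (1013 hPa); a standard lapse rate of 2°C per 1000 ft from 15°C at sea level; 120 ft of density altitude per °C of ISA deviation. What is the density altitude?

7480 ft

Pressure altitude = 5050 + (1013 − 1048) × 30 = 5050 + (-1050) = 4000 ft.
ISA temperature at 4000 ft = 15 − 2 × (4000/1000) = 7°C.
ISA deviation = 36 − 7 = +29°C.
Density altitude = 4000 + 120 × (29) = 7480 ft.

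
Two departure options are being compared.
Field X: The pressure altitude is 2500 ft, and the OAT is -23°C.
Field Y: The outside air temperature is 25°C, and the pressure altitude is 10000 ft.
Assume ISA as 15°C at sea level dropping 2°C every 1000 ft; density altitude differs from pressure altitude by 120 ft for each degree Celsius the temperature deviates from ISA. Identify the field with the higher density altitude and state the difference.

Field Y by 15060 ft

Field X: ISA temp = 10°C, deviation -33°C, DA = 2500 + 120 × (-33) = -1460 ft.
Field Y: ISA temp = -5°C, deviation +30°C, DA = 10000 + 120 × 30 = 13600 ft.
Field Y is higher by 13600 − (-1460) = 15060 ft.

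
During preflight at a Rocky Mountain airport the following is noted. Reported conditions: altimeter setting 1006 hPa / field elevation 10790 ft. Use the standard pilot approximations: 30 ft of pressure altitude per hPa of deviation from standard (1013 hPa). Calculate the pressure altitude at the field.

Pressure correction = (1013 − 1006) × 30 = +210 ft.
Pressure altitude = 10790 + (+210) = 11000 ft.

11000 ft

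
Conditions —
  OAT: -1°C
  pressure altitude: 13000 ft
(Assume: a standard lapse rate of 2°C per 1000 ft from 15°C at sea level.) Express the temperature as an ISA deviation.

ISA+10°C

ISA temperature at 13000 ft = 15 − 2 × (13000/1000) = -11°C.
Deviation = OAT − ISA = -1 − (-11) = +10°C.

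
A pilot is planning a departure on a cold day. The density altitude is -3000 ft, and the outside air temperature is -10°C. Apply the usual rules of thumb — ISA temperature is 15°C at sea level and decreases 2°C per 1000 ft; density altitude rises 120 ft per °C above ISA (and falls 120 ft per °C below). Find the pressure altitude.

0 ft

DA = PA + 120 × (OAT − (15 − 2·PA/1000)) = PA + 120·OAT − 1800 + 0.24·PA = 1.24·PA + 120·OAT − 1800.
So 1.24·PA = -3000 − 120 × (-10) + 1800 = 0.
PA = 0 / 1.24 = 0 ft.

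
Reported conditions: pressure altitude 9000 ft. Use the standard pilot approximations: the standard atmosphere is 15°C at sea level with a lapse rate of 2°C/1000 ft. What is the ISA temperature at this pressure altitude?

-3°C

ISA temperature = 15 − 2 × (9000/1000) = 15 − 18 = -3°C.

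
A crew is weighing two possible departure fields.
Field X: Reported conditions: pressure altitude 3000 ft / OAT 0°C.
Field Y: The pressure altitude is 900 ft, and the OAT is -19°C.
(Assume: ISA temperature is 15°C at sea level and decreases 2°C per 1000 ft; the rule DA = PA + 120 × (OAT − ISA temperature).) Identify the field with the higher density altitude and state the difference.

Field X: ISA temp = 9°C, deviation -9°C, DA = 3000 + 120 × (-9) = 1920 ft.
Field Y: ISA temp = 13.2°C, deviation -32.2°C, DA = 900 + 120 × (-32.2) = -2964 ft.
Field X is higher by 1920 − (-2964) = 4884 ft.

Field X by 4884 ft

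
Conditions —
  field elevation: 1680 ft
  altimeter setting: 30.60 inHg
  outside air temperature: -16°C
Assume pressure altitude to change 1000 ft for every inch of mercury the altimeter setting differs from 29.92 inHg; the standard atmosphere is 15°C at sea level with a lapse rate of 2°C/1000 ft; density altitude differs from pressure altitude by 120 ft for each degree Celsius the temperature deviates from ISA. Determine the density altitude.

-2480 ft

Pressure altitude = 1680 + (29.92 − 30.60) × 1000 = 1680 + (-680) = 1000 ft.
ISA temperature at 1000 ft = 15 − 2 × (1000/1000) = 13°C.
ISA deviation = -16 − 13 = -29°C.
Density altitude = 1000 + 120 × (-29) = -2480 ft.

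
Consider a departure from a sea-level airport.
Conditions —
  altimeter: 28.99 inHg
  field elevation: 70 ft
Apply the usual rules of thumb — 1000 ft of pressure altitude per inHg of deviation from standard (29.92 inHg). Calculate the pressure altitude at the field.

Pressure correction = (29.92 − 28.99) × 1000 = +930 ft.
Pressure altitude = 70 + (+930) = 1000 ft.

1000 ft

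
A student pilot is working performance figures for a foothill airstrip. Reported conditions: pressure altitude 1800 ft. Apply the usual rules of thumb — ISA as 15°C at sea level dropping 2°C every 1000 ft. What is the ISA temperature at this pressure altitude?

11.4°C

ISA temperature = 15 − 2 × (1800/1000) = 15 − 3.6 = 11.4°C.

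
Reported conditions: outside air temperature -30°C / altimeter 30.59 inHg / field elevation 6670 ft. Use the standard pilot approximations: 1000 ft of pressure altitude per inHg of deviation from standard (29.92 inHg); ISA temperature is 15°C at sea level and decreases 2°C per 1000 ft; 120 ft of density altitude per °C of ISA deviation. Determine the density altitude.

Pressure altitude = 6670 + (29.92 − 30.59) × 1000 = 6670 + (-670) = 6000 ft.
ISA temperature at 6000 ft = 15 − 2 × (6000/1000) = 3°C.
ISA deviation = -30 − 3 = -33°C.
Density altitude = 6000 + 120 × (-33) = 2040 ft.

2040 ft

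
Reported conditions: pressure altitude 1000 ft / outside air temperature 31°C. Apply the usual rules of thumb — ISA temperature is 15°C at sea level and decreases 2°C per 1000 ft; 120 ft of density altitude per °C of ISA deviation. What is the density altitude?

3160 ft

ISA temperature at 1000 ft = 15 − 2 × (1000/1000) = 13°C.
ISA deviation = 31 − 13 = +18°C.
Density altitude = 1000 + 120 × (18) = 1000 + (+2160) = 3160 ft.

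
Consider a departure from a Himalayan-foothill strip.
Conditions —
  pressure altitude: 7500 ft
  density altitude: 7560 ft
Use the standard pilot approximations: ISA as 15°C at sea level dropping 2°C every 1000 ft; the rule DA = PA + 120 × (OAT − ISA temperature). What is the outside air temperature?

0.5°C

Density altitude − pressure altitude = 7560 − 7500 = +60 ft.
At 120 ft/°C that is an ISA deviation of 60/120 = +0.5°C.
ISA temperature at 7500 ft = 15 − 2 × (7500/1000) = 0°C.
OAT = ISA + deviation = 0 + (+0.5) = 0.5°C.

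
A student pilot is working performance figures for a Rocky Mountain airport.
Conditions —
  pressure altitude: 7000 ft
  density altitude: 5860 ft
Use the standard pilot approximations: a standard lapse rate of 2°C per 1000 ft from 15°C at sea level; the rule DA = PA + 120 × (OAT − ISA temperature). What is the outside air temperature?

Density altitude − pressure altitude = 5860 − 7000 = -1140 ft.
At 120 ft/°C that is an ISA deviation of -1140/120 = -9.5°C.
ISA temperature at 7000 ft = 15 − 2 × (7000/1000) = 1°C.
OAT = ISA + deviation = 1 + (-9.5) = -8.5°C.

-8.5°C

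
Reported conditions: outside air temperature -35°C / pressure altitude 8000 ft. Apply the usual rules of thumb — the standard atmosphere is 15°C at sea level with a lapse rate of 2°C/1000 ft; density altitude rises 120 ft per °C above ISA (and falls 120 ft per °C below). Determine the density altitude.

ISA temperature at 8000 ft = 15 − 2 × (8000/1000) = -1°C.
ISA deviation = -35 − (-1) = -34°C.
Density altitude = 8000 + 120 × (-34) = 8000 + (-4080) = 3920 ft.

3920 ft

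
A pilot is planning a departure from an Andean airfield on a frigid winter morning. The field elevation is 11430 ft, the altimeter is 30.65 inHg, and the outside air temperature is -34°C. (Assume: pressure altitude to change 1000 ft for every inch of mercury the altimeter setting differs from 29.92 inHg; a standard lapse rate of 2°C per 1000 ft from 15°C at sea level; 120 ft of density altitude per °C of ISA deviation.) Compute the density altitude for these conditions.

Pressure altitude = 11430 + (29.92 − 30.65) × 1000 = 11430 + (-730) = 10700 ft.
ISA temperature at 10700 ft = 15 − 2 × (10700/1000) = -6.4°C.
ISA deviation = -34 − (-6.4) = -27.6°C.
Density altitude = 10700 + 120 × (-27.6) = 7388 ft.

7388 ft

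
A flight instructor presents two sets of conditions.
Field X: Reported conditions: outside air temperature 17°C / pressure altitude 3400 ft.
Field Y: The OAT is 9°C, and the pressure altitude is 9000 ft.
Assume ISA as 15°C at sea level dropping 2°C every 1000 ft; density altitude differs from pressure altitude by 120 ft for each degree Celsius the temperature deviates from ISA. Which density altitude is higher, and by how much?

Field Y by 5984 ft

Field X: ISA temp = 8.2°C, deviation +8.8°C, DA = 3400 + 120 × 8.8 = 4456 ft.
Field Y: ISA temp = -3°C, deviation +12°C, DA = 9000 + 120 × 12 = 10440 ft.
Field Y is higher by 10440 − 4456 = 5984 ft.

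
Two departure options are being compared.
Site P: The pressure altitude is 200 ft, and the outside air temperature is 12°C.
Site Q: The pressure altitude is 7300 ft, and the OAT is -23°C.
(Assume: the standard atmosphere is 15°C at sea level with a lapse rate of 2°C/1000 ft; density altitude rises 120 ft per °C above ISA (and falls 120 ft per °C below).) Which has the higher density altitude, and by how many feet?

Site P: ISA temp = 14.6°C, deviation -2.6°C, DA = 200 + 120 × (-2.6) = -112 ft.
Site Q: ISA temp = 0.4°C, deviation -23.4°C, DA = 7300 + 120 × (-23.4) = 4492 ft.
Site Q is higher by 4492 − (-112) = 4604 ft.

Site Q by 4604 ft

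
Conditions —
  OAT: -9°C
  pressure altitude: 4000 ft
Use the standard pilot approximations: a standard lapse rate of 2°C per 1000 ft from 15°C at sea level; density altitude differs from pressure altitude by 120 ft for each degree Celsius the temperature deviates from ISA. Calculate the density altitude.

2080 ft

ISA temperature at 4000 ft = 15 − 2 × (4000/1000) = 7°C.
ISA deviation = -9 − 7 = -16°C.
Density altitude = 4000 + 120 × (-16) = 4000 + (-1920) = 2080 ft.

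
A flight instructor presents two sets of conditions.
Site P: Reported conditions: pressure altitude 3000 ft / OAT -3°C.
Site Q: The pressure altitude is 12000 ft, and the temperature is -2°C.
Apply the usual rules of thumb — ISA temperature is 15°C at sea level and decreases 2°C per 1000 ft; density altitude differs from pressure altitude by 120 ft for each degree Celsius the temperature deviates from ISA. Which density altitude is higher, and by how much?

Site P: ISA temp = 9°C, deviation -12°C, DA = 3000 + 120 × (-12) = 1560 ft.
Site Q: ISA temp = -9°C, deviation +7°C, DA = 12000 + 120 × 7 = 12840 ft.
Site Q is higher by 12840 − 1560 = 11280 ft.

Site Q by 11280 ft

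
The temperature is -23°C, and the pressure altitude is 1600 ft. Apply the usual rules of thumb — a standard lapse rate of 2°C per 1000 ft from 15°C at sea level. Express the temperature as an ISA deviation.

ISA-34.8°C

ISA temperature at 1600 ft = 15 − 2 × (1600/1000) = 11.8°C.
Deviation = OAT − ISA = -23 − 11.8 = -34.8°C.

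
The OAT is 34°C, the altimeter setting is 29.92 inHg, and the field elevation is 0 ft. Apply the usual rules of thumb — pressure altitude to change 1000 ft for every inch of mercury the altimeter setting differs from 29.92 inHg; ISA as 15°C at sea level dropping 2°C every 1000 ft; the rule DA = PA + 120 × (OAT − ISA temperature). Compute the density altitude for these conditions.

Pressure altitude = 0 + (29.92 − 29.92) × 1000 = 0 + (0) = 0 ft.
ISA temperature at 0 ft = 15 − 2 × (0/1000) = 15°C.
ISA deviation = 34 − 15 = +19°C.
Density altitude = 0 + 120 × (19) = 2280 ft.

2280 ft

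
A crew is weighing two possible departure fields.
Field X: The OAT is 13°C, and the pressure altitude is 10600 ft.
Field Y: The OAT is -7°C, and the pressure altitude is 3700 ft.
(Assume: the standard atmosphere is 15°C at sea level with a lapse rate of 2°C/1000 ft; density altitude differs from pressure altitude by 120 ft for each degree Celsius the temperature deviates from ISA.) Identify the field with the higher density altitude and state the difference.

Field X by 10956 ft

Field X: ISA temp = -6.2°C, deviation +19.2°C, DA = 10600 + 120 × 19.2 = 12904 ft.
Field Y: ISA temp = 7.6°C, deviation -14.6°C, DA = 3700 + 120 × (-14.6) = 1948 ft.
Field X is higher by 12904 − 1948 = 10956 ft.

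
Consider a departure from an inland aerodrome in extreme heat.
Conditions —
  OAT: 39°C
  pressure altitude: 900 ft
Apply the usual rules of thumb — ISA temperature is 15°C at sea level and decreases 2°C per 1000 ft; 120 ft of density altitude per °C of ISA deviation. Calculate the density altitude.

3996 ft

ISA temperature at 900 ft = 15 − 2 × (900/1000) = 13.2°C.
ISA deviation = 39 − 13.2 = +25.8°C.
Density altitude = 900 + 120 × (25.8) = 900 + (+3096) = 3996 ft.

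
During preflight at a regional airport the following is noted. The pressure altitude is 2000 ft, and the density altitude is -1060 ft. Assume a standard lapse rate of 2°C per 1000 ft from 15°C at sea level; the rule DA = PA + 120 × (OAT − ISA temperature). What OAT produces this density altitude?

-14.5°C

Density altitude − pressure altitude = -1060 − 2000 = -3060 ft.
At 120 ft/°C that is an ISA deviation of -3060/120 = -25.5°C.
ISA temperature at 2000 ft = 15 − 2 × (2000/1000) = 11°C.
OAT = ISA + deviation = 11 + (-25.5) = -14.5°C.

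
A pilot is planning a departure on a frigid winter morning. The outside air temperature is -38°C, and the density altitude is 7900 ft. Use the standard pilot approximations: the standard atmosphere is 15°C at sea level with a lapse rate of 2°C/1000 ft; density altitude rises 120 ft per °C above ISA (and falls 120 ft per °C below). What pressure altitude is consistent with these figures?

DA = PA + 120 × (OAT − (15 − 2·PA/1000)) = PA + 120·OAT − 1800 + 0.24·PA = 1.24·PA + 120·OAT − 1800.
So 1.24·PA = 7900 − 120 × (-38) + 1800 = 14260.
PA = 14260 / 1.24 = 11500 ft.

11500 ft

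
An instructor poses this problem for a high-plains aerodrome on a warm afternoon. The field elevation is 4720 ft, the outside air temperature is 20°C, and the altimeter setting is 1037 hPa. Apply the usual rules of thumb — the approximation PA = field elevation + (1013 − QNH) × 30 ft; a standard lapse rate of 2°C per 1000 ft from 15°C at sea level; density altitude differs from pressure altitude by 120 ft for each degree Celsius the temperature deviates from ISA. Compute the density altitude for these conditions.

Pressure altitude = 4720 + (1013 − 1037) × 30 = 4720 + (-720) = 4000 ft.
ISA temperature at 4000 ft = 15 − 2 × (4000/1000) = 7°C.
ISA deviation = 20 − 7 = +13°C.
Density altitude = 4000 + 120 × (13) = 5560 ft.

5560 ft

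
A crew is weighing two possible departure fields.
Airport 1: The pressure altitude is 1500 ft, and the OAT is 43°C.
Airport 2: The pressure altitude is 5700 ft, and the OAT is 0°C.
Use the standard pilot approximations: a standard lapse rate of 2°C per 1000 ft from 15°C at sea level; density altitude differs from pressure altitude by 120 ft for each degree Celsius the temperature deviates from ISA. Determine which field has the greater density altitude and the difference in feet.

Airport 1: ISA temp = 12°C, deviation +31°C, DA = 1500 + 120 × 31 = 5220 ft.
Airport 2: ISA temp = 3.6°C, deviation -3.6°C, DA = 5700 + 120 × (-3.6) = 5268 ft.
Airport 2 is higher by 5268 − 5220 = 48 ft.

Airport 2 by 48 ft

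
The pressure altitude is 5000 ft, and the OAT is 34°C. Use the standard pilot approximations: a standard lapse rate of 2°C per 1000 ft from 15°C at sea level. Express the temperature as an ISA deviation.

ISA temperature at 5000 ft = 15 − 2 × (5000/1000) = 5°C.
Deviation = OAT − ISA = 34 − 5 = +29°C.

ISA+29°C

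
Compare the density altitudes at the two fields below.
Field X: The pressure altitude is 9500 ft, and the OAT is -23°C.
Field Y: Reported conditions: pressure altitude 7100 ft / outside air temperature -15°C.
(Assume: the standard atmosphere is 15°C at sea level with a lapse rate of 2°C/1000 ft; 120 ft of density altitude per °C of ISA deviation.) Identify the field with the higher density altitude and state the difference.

Field X: ISA temp = -4°C, deviation -19°C, DA = 9500 + 120 × (-19) = 7220 ft.
Field Y: ISA temp = 0.8°C, deviation -15.8°C, DA = 7100 + 120 × (-15.8) = 5204 ft.
Field X is higher by 7220 − 5204 = 2016 ft.

Field X by 2016 ft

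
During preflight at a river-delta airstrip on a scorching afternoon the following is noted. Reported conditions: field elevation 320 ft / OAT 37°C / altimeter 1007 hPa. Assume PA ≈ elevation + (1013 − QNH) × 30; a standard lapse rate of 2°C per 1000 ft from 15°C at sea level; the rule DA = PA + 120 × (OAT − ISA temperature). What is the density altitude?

3260 ft

Pressure altitude = 320 + (1013 − 1007) × 30 = 320 + (+180) = 500 ft.
ISA temperature at 500 ft = 15 − 2 × (500/1000) = 14°C.
ISA deviation = 37 − 14 = +23°C.
Density altitude = 500 + 120 × (23) = 3260 ft.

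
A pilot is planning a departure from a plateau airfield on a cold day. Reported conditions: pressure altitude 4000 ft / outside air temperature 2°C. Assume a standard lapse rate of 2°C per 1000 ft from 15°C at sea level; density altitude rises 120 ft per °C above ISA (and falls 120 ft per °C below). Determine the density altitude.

ISA temperature at 4000 ft = 15 − 2 × (4000/1000) = 7°C.
ISA deviation = 2 − 7 = -5°C.
Density altitude = 4000 + 120 × (-5) = 4000 + (-600) = 3400 ft.

3400 ft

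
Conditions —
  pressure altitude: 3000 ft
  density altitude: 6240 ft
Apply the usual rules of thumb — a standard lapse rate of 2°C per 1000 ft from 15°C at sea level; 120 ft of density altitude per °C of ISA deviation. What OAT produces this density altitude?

36°C

Density altitude − pressure altitude = 6240 − 3000 = +3240 ft.
At 120 ft/°C that is an ISA deviation of 3240/120 = +27°C.
ISA temperature at 3000 ft = 15 − 2 × (3000/1000) = 9°C.
OAT = ISA + deviation = 9 + (+27) = 36°C.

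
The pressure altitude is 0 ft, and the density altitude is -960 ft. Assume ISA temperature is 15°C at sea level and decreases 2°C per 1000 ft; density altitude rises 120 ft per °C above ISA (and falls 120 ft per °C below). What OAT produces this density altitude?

Density altitude − pressure altitude = -960 − 0 = -960 ft.
At 120 ft/°C that is an ISA deviation of -960/120 = -8°C.
ISA temperature at 0 ft = 15 − 2 × (0/1000) = 15°C.
OAT = ISA + deviation = 15 + (-8) = 7°C.

7°C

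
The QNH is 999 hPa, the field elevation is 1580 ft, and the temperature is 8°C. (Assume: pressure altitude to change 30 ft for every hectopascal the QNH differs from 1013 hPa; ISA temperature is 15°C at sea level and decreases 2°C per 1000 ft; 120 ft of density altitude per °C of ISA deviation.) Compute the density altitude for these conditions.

1640 ft

Pressure altitude = 1580 + (1013 − 999) × 30 = 1580 + (+420) = 2000 ft.
ISA temperature at 2000 ft = 15 − 2 × (2000/1000) = 11°C.
ISA deviation = 8 − 11 = -3°C.
Density altitude = 2000 + 120 × (-3) = 1640 ft.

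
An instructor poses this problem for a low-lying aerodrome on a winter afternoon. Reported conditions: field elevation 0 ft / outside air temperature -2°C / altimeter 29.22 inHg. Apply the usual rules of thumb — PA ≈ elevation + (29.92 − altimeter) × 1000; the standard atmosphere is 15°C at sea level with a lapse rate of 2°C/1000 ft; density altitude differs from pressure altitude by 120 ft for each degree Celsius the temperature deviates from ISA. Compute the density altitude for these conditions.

-1172 ft

Pressure altitude = 0 + (29.92 − 29.22) × 1000 = 0 + (+700) = 700 ft.
ISA temperature at 700 ft = 15 − 2 × (700/1000) = 13.6°C.
ISA deviation = -2 − 13.6 = -15.6°C.
Density altitude = 700 + 120 × (-15.6) = -1172 ft.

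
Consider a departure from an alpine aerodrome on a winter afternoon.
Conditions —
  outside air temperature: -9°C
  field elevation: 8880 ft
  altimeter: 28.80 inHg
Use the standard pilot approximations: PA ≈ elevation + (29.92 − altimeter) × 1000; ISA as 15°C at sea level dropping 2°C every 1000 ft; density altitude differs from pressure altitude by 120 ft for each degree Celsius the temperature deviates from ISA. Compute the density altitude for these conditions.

Pressure altitude = 8880 + (29.92 − 28.80) × 1000 = 8880 + (+1120) = 10000 ft.
ISA temperature at 10000 ft = 15 − 2 × (10000/1000) = -5°C.
ISA deviation = -9 − (-5) = -4°C.
Density altitude = 10000 + 120 × (-4) = 9520 ft.

9520 ft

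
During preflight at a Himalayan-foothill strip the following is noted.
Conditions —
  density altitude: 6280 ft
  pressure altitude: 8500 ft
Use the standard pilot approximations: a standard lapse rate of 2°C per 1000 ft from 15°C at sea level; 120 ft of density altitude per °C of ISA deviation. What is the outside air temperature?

-20.5°C

Density altitude − pressure altitude = 6280 − 8500 = -2220 ft.
At 120 ft/°C that is an ISA deviation of -2220/120 = -18.5°C.
ISA temperature at 8500 ft = 15 − 2 × (8500/1000) = -2°C.
OAT = ISA + deviation = -2 + (-18.5) = -20.5°C.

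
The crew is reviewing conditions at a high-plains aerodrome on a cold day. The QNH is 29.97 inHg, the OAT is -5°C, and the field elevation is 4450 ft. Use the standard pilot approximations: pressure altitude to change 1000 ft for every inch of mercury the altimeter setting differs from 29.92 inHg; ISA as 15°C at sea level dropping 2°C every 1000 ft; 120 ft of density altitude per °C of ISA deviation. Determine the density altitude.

Pressure altitude = 4450 + (29.92 − 29.97) × 1000 = 4450 + (-50) = 4400 ft.
ISA temperature at 4400 ft = 15 − 2 × (4400/1000) = 6.2°C.
ISA deviation = -5 − 6.2 = -11.2°C.
Density altitude = 4400 + 120 × (-11.2) = 3056 ft.

3056 ft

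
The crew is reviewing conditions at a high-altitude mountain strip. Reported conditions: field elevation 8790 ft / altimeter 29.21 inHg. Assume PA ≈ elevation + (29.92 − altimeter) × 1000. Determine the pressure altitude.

Pressure correction = (29.92 − 29.21) × 1000 = +710 ft.
Pressure altitude = 8790 + (+710) = 9500 ft.

9500 ft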